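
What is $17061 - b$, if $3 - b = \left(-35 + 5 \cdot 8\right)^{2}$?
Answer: $17083$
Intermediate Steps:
$b = -22$ ($b = 3 - \left(-35 + 5 \cdot 8\right)^{2} = 3 - \left(-35 + 40\right)^{2} = 3 - 5^{2} = 3 - 25 = -22$)
$17061 - b = 17061 - -22 = 17061 + 22 = 17083$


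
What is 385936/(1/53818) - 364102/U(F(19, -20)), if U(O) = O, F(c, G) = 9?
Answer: 186932368730/9 ≈ 2.0770e+10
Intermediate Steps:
385936/(1/53818) - 364102/U(F(19, -20)) = 385936/(1/53818) - 364102/9 = 385936/(1/53818) - 364102*1/9 = 385936*53818 - 364102/9 = 20770303648 - 364102/9 = 186932368730/9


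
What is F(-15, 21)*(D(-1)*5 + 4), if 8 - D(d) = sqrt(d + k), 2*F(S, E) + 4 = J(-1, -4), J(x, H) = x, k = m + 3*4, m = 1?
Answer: -110 + 25*sqrt(3) ≈ -66.699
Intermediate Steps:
k = 13 (k = 1 + 3*4 = 1 + 12 = 13)
F(S, E) = -5/2 (F(S, E) = -2 + (1/2)*(-1) = -2 - 1/2 = -5/2)
D(d) = 8 - sqrt(13 + d) (D(d) = 8 - sqrt(d + 13) = 8 - sqrt(13 + d))
F(-15, 21)*(D(-1)*5 + 4) = -5*((8 - sqrt(13 - 1))*5 + 4)/2 = -5*((8 - sqrt(12))*5 + 4)/2 = -5*((8 - 2*sqrt(3))*5 + 4)/2 = -5*((40 - 10*sqrt(3)) + 4)/2 = -5*(44 - 10*sqrt(3))/2 = -110 + 25*sqrt(3)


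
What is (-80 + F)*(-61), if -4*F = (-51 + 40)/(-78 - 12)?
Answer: 1757471/360 ≈ 4881.9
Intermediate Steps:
F = -11/360 (F = -(-51 + 40)/(4*(-78 - 12)) = -(-11)/(4*(-90)) = -(-11)*(-1)/(4*90) = -¼*11/90 = -11/360 ≈ -0.030556)
(-80 + F)*(-61) = (-80 - 11/360)*(-61) = -28811/360*(-61) = 1757471/360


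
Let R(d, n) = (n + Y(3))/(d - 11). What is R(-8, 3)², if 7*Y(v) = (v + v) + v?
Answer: 900/17689 ≈ 0.050879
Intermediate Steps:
Y(v) = 3*v/7 (Y(v) = ((v + v) + v)/7 = (2*v + v)/7 = (3*v)/7 = 3*v/7)
R(d, n) = (9/7 + n)/(-11 + d) (R(d, n) = (n + (3/7)*3)/(d - 11) = (n + 9/7)/(-11 + d) = (9/7 + n)/(-11 + d))
R(-8, 3)² = ((9/7 + 3)/(-11 - 8))² = ((30/7)/(-19))² = (-1/19*30/7)² = (-30/133)² = 900/17689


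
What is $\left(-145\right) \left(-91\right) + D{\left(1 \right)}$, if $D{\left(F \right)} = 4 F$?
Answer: $13199$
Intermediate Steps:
$\left(-145\right) \left(-91\right) + D{\left(1 \right)} = \left(-145\right) \left(-91\right) + 4 \cdot 1 = 13195 + 4 = 13199$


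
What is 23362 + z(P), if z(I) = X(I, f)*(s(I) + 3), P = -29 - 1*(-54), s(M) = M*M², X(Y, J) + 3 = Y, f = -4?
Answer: 367178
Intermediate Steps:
X(Y, J) = -3 + Y
s(M) = M³
P = 25 (P = -29 + 54 = 25)
z(I) = (-3 + I)*(3 + I³) (z(I) = (-3 + I)*(I³ + 3) = (-3 + I)*(3 + I³))
23362 + z(P) = 23362 + (-3 + 25)*(3 + 25³) = 23362 + 22*(3 + 15625) = 23362 + 22*15628 = 23362 + 343816 = 367178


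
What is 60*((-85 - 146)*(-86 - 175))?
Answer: 3617460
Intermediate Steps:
60*((-85 - 146)*(-86 - 175)) = 60*(-231*(-261)) = 60*60291 = 3617460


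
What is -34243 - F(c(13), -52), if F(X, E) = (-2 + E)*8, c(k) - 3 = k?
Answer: -33811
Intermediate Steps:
c(k) = 3 + k
F(X, E) = -16 + 8*E
-34243 - F(c(13), -52) = -34243 - (-16 + 8*(-52)) = -34243 - (-16 - 416) = -34243 - 1*(-432) = -34243 + 432 = -33811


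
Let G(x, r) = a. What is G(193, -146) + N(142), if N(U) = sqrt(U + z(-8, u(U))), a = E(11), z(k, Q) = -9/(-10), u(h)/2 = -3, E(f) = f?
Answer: 11 + sqrt(14290)/10 ≈ 22.954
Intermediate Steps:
u(h) = -6 (u(h) = 2*(-3) = -6)
z(k, Q) = 9/10 (z(k, Q) = -9*(-1/10) = 9/10)
a = 11
G(x, r) = 11
N(U) = sqrt(9/10 + U) (N(U) = sqrt(U + 9/10) = sqrt(9/10 + U))
G(193, -146) + N(142) = 11 + sqrt(90 + 100*142)/10 = 11 + sqrt(90 + 14200)/10 = 11 + sqrt(14290)/10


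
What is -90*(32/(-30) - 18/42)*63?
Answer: 8478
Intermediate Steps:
-90*(32/(-30) - 18/42)*63 = -90*(32*(-1/30) - 18*1/42)*63 = -90*(-16/15 - 3/7)*63 = -90*(-157/105)*63 = (942/7)*63 = 8478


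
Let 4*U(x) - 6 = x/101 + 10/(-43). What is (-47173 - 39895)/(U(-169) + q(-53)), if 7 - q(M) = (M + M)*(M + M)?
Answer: 1512545296/195052407 ≈ 7.7546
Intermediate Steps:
q(M) = 7 - 4*M**2 (q(M) = 7 - (M + M)*(M + M) = 7 - 2*M*2*M = 7 - 4*M**2)
U(x) = 62/43 + x/404 (U(x) = 3/2 + (x/101 + 10/(-43))/4 = 3/2 + (x*(1/101) + 10*(-1/43))/4 = 3/2 + (x/101 - 10/43)/4 = 3/2 + (-10/43 + x/101)/4 = 3/2 + (-5/86 + x/404) = 62/43 + x/404)
(-47173 - 39895)/(U(-169) + q(-53)) = (-47173 - 39895)/((62/43 + (1/404)*(-169)) + (7 - 4*(-53)**2)) = -87068/((62/43 - 169/404) + (7 - 4*2809)) = -87068/(17781/17372 + (7 - 11236)) = -87068/(17781/17372 - 11229) = -87068/(-195052407/17372) = -87068*(-17372/195052407) = 1512545296/195052407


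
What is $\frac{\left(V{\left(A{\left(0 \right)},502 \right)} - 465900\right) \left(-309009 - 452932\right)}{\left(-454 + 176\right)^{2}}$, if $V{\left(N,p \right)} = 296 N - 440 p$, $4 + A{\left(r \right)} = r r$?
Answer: $\frac{131046994531}{19321} \approx 6.7826 \cdot 10^{6}$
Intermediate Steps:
$A{\left(r \right)} = -4 + r^{2}$ ($A{\left(r \right)} = -4 + r r = -4 + r^{2}$)
$V{\left(N,p \right)} = - 440 p + 296 N$
$\frac{\left(V{\left(A{\left(0 \right)},502 \right)} - 465900\right) \left(-309009 - 452932\right)}{\left(-454 + 176\right)^{2}} = \frac{\left(\left(\left(-440\right) 502 + 296 \left(-4 + 0^{2}\right)\right) - 465900\right) \left(-309009 - 452932\right)}{\left(-454 + 176\right)^{2}} = \frac{\left(\left(-220880 + 296 \left(-4 + 0\right)\right) - 465900\right) \left(-761941\right)}{\left(-278\right)^{2}} = \frac{\left(\left(-220880 + 296 \left(-4\right)\right) - 465900\right) \left(-761941\right)}{77284} = \left(\left(-220880 - 1184\right) - 465900\right) \left(-761941\right) \frac{1}{77284} = \left(-222064 - 465900\right) \left(-761941\right) \frac{1}{77284} = \left(-687964\right) \left(-761941\right) \frac{1}{77284} = 524187978124 \cdot \frac{1}{77284} = \frac{131046994531}{19321}$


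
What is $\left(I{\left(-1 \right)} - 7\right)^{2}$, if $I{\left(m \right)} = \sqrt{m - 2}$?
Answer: $\left(7 - i \sqrt{3}\right)^{2} \approx 46.0 - 24.249 i$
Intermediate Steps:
$I{\left(m \right)} = \sqrt{-2 + m}$
$\left(I{\left(-1 \right)} - 7\right)^{2} = \left(\sqrt{-2 - 1} - 7\right)^{2} = \left(\sqrt{-3} - 7\right)^{2} = \left(i \sqrt{3} - 7\right)^{2} = \left(-7 + i \sqrt{3}\right)^{2}$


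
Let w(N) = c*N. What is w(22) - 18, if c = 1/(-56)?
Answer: -515/28 ≈ -18.393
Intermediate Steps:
c = -1/56 ≈ -0.017857
w(N) = -N/56
w(22) - 18 = -1/56*22 - 18 = -11/28 - 18 = -515/28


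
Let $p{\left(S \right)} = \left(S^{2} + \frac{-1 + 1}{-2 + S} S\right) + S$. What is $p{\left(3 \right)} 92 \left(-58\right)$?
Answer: $-64032$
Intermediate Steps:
$p{\left(S \right)} = S + S^{2}$ ($p{\left(S \right)} = \left(S^{2} + \frac{0}{-2 + S} S\right) + S = \left(S^{2} + 0 S\right) + S = \left(S^{2} + 0\right) + S = S^{2} + S = S + S^{2}$)
$p{\left(3 \right)} 92 \left(-58\right) = 3 \left(1 + 3\right) 92 \left(-58\right) = 3 \cdot 4 \cdot 92 \left(-58\right) = 12 \cdot 92 \left(-58\right) = 1104 \left(-58\right) = -64032$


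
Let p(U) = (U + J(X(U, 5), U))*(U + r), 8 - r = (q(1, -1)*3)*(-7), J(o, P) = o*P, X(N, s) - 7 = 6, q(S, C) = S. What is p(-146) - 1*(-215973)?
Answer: 455121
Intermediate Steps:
X(N, s) = 13 (X(N, s) = 7 + 6 = 13)
J(o, P) = P*o
r = 29 (r = 8 - 1*3*(-7) = 8 - 3*(-7) = 8 - 1*(-21) = 8 + 21 = 29)
p(U) = 14*U*(29 + U) (p(U) = (U + U*13)*(U + 29) = (U + 13*U)*(29 + U) = (14*U)*(29 + U) = 14*U*(29 + U))
p(-146) - 1*(-215973) = 14*(-146)*(29 - 146) - 1*(-215973) = 14*(-146)*(-117) + 215973 = 239148 + 215973 = 455121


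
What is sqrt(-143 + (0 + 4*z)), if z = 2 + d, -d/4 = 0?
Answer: 3*I*sqrt(15) ≈ 11.619*I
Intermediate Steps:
d = 0 (d = -4*0 = 0)
z = 2 (z = 2 + 0 = 2)
sqrt(-143 + (0 + 4*z)) = sqrt(-143 + (0 + 4*2)) = sqrt(-143 + (0 + 8)) = sqrt(-143 + 8) = sqrt(-135) = 3*I*sqrt(15)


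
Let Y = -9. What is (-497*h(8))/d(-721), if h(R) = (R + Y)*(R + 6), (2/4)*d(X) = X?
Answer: -497/103 ≈ -4.8252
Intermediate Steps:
d(X) = 2*X
h(R) = (-9 + R)*(6 + R) (h(R) = (R - 9)*(R + 6) = (-9 + R)*(6 + R))
(-497*h(8))/d(-721) = (-497*(-54 + 8² - 3*8))/((2*(-721))) = -497*(-54 + 64 - 24)/(-1442) = -497*(-14)*(-1/1442) = 6958*(-1/1442) = -497/103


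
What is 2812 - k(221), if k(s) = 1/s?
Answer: 621451/221 ≈ 2812.0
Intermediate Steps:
2812 - k(221) = 2812 - 1/221 = 621451/221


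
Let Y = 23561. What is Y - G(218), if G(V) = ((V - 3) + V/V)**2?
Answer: -23095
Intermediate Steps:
G(V) = (-2 + V)**2 (G(V) = ((-3 + V) + 1)**2 = (-2 + V)**2)
Y - G(218) = 23561 - (-2 + 218)**2 = 23561 - 1*216**2 = 23561 - 1*46656 = 23561 - 46656 = -23095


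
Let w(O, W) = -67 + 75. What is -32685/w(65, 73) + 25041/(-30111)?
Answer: -328126121/80296 ≈ -4086.5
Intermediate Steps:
w(O, W) = 8
-32685/w(65, 73) + 25041/(-30111) = -32685/8 + 25041/(-30111) = -32685*⅛ + 25041*(-1/30111) = -32685/8 - 8347/10037 = -328126121/80296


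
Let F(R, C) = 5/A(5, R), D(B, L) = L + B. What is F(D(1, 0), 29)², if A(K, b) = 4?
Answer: 25/16 ≈ 1.5625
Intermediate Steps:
D(B, L) = B + L
F(R, C) = 5/4
F(D(1, 0), 29)² = (5/4)² = 25/16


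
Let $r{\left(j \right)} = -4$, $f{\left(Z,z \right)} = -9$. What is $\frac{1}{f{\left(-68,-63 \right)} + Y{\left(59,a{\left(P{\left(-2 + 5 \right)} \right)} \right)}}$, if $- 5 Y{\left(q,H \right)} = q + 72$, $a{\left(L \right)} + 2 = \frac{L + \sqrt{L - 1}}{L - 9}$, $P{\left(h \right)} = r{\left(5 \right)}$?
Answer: $- \frac{5}{176} \approx -0.028409$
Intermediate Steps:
$P{\left(h \right)} = -4$
$a{\left(L \right)} = -2 + \frac{L + \sqrt{-1 + L}}{-9 + L}$ ($a{\left(L \right)} = -2 + \frac{L + \sqrt{L - 1}}{L - 9} = -2 + \frac{L + \sqrt{-1 + L}}{-9 + L}$)
$Y{\left(q,H \right)} = - \frac{72}{5} - \frac{q}{5}$ ($Y{\left(q,H \right)} = - \frac{q + 72}{5} = - \frac{72 + q}{5} = - \frac{72}{5} - \frac{q}{5}$)
$\frac{1}{f{\left(-68,-63 \right)} + Y{\left(59,a{\left(P{\left(-2 + 5 \right)} \right)} \right)}} = \frac{1}{-9 - \frac{131}{5}} = \frac{1}{- \frac{176}{5}} = - \frac{5}{176}$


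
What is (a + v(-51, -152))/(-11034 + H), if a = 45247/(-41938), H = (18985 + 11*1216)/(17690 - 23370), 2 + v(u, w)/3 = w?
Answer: 55154512520/1314871231089 ≈ 0.041947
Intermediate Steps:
v(u, w) = -6 + 3*w
H = -32361/5680 (H = (18985 + 13376)/(-5680) = 32361*(-1/5680) = -32361/5680 ≈ -5.6974)
a = -45247/41938 (a = 45247*(-1/41938) = -45247/41938 ≈ -1.0789)
(a + v(-51, -152))/(-11034 + H) = (-45247/41938 + (-6 + 3*(-152)))/(-11034 - 32361/5680) = (-45247/41938 + (-6 - 456))/(-62705481/5680) = (-45247/41938 - 462)*(-5680/62705481) = -19420603/41938*(-5680/62705481) = 55154512520/1314871231089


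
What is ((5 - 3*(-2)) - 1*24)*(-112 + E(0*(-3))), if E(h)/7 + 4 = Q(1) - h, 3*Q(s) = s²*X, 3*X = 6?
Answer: 5278/3 ≈ 1759.3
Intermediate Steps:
X = 2 (X = (⅓)*6 = 2)
Q(s) = 2*s²/3 (Q(s) = (s²*2)/3 = (2*s²)/3 = 2*s²/3)
E(h) = -70/3 - 7*h (E(h) = -28 + 7*((⅔)*1² - h) = -28 + 7*((⅔)*1 - h) = -28 + 7*(⅔ - h) = -28 + (14/3 - 7*h) = -70/3 - 7*h)
((5 - 3*(-2)) - 1*24)*(-112 + E(0*(-3))) = ((5 - 3*(-2)) - 1*24)*(-112 + (-70/3 - 0*(-3))) = ((5 + 6) - 24)*(-112 + (-70/3 - 7*0)) = (11 - 24)*(-112 + (-70/3 + 0)) = -13*(-112 - 70/3) = -13*(-406/3) = 5278/3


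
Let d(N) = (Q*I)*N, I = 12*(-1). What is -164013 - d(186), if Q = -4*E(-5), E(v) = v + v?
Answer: -74733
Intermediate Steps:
E(v) = 2*v
Q = 40 (Q = -8*(-5) = -4*(-10) = 40)
I = -12
d(N) = -480*N (d(N) = (40*(-12))*N = -480*N)
-164013 - d(186) = -164013 - (-480)*186 = -164013 - 1*(-89280) = -164013 + 89280 = -74733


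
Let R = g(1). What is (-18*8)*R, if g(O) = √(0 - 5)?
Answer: -144*I*√5 ≈ -321.99*I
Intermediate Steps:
g(O) = I*√5 (g(O) = √(-5) = I*√5)
R = I*√5 ≈ 2.2361*I
(-18*8)*R = (-18*8)*(I*√5) = -144*I*√5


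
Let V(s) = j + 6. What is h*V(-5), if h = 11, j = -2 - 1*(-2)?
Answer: 66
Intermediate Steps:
j = 0 (j = -2 + 2 = 0)
V(s) = 6 (V(s) = 0 + 6 = 6)
h*V(-5) = 11*6 = 66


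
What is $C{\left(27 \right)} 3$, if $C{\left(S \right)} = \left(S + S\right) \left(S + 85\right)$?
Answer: $18144$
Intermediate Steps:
$C{\left(S \right)} = 2 S \left(85 + S\right)$
$C{\left(27 \right)} 3 = 2 \cdot 27 \left(85 + 27\right) 3 = 2 \cdot 27 \cdot 112 \cdot 3 = 6048 \cdot 3 = 18144$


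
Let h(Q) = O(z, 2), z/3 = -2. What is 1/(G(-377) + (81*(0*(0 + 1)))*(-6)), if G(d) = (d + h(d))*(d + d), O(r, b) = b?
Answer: 1/282750 ≈ 3.5367e-6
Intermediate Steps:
z = -6 (z = 3*(-2) = -6)
h(Q) = 2
G(d) = 2*d*(2 + d) (G(d) = (d + 2)*(d + d) = (2 + d)*(2*d) = 2*d*(2 + d))
1/(G(-377) + (81*(0*(0 + 1)))*(-6)) = 1/(2*(-377)*(2 - 377) + (81*(0*(0 + 1)))*(-6)) = 1/(2*(-377)*(-375) + (81*(0*1))*(-6)) = 1/(282750 + (81*0)*(-6)) = 1/(282750 + 0*(-6)) = 1/(282750 + 0) = 1/282750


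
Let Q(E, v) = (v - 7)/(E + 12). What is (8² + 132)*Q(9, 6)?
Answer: -28/3 ≈ -9.3333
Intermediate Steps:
Q(E, v) = (-7 + v)/(12 + E)
(8² + 132)*Q(9, 6) = (8² + 132)*((-7 + 6)/(12 + 9)) = (64 + 132)*(-1/21) = 196*((1/21)*(-1)) = 196*(-1/21) = -28/3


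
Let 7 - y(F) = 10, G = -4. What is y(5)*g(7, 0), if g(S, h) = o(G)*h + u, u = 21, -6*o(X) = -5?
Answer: -63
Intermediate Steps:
o(X) = ⅚ (o(X) = -⅙*(-5) = ⅚)
y(F) = -3 (y(F) = 7 - 1*10 = 7 - 10 = -3)
g(S, h) = 21 + 5*h/6 (g(S, h) = 5*h/6 + 21 = 21 + 5*h/6)
y(5)*g(7, 0) = -3*(21 + (⅚)*0) = -3*(21 + 0) = -3*21 = -63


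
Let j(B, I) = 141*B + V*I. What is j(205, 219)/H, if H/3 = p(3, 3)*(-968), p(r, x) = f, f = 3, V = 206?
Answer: -2243/264 ≈ -8.4962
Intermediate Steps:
p(r, x) = 3
j(B, I) = 141*B + 206*I
H = -8712 (H = 3*(3*(-968)) = 3*(-2904) = -8712)
j(205, 219)/H = (141*205 + 206*219)/(-8712) = (28905 + 45114)*(-1/8712) = 74019*(-1/8712) = -2243/264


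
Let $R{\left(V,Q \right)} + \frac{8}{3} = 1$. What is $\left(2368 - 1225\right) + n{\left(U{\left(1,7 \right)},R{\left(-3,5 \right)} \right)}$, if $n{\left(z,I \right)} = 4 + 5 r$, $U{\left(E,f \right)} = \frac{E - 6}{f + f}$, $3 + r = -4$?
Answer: $1112$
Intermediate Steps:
$r = -7$ ($r = -3 - 4 = -7$)
$U{\left(E,f \right)} = \frac{-6 + E}{2 f}$
$R{\left(V,Q \right)} = - \frac{5}{3}$ ($R{\left(V,Q \right)} = - \frac{8}{3} + 1 = - \frac{5}{3}$)
$n{\left(z,I \right)} = -31$ ($n{\left(z,I \right)} = 4 + 5 \left(-7\right) = 4 - 35 = -31$)
$\left(2368 - 1225\right) + n{\left(U{\left(1,7 \right)},R{\left(-3,5 \right)} \right)} = \left(2368 - 1225\right) - 31 = 1143 - 31 = 1112$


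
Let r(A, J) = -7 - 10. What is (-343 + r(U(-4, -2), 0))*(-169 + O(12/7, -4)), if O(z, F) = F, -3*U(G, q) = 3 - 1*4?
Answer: 62280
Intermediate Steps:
U(G, q) = 1/3 (U(G, q) = -(3 - 1*4)/3 = -(3 - 4)/3 = -1/3*(-1) = 1/3)
r(A, J) = -17
(-343 + r(U(-4, -2), 0))*(-169 + O(12/7, -4)) = (-343 - 17)*(-169 - 4) = -360*(-173) = 62280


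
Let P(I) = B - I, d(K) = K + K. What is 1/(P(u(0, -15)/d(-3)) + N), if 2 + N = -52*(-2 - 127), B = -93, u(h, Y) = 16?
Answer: 3/19847 ≈ 0.00015116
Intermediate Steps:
d(K) = 2*K
P(I) = -93 - I
N = 6706 (N = -2 - 52*(-2 - 127) = -2 - 52*(-129) = -2 + 6708 = 6706)
1/(P(u(0, -15)/d(-3)) + N) = 1/((-93 - 16/(2*(-3))) + 6706) = 1/((-93 - 16/(-6)) + 6706) = 1/((-93 - 16*(-1)/6) + 6706) = 1/((-93 - 1*(-8/3)) + 6706) = 1/((-93 + 8/3) + 6706) = 1/(-271/3 + 6706) = 1/(19847/3) = 3/19847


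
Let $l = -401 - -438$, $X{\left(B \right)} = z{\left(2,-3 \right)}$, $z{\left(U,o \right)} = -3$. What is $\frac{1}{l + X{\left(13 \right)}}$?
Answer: $\frac{1}{34} \approx 0.029412$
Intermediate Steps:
$X{\left(B \right)} = -3$
$l = 37$ ($l = -401 + 438 = 37$)
$\frac{1}{l + X{\left(13 \right)}} = \frac{1}{37 - 3} = \frac{1}{34}$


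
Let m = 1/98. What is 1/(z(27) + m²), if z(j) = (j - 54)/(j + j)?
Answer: -9604/4801 ≈ -2.0004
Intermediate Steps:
m = 1/98 ≈ 0.010204
z(j) = (-54 + j)/(2*j) (z(j) = (-54 + j)/((2*j)) = (-54 + j)*(1/(2*j)) = (-54 + j)/(2*j))
1/(z(27) + m²) = 1/((½)*(-54 + 27)/27 + (1/98)²) = 1/((½)*(1/27)*(-27) + 1/9604) = 1/(-½ + 1/9604) = 1/(-4801/9604) = -9604/4801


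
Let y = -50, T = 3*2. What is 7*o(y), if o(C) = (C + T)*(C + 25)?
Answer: 7700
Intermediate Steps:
T = 6
o(C) = (6 + C)*(25 + C) (o(C) = (C + 6)*(C + 25) = (6 + C)*(25 + C))
7*o(y) = 7*(150 + (-50)² + 31*(-50)) = 7*(150 + 2500 - 1550) = 7*1100 = 7700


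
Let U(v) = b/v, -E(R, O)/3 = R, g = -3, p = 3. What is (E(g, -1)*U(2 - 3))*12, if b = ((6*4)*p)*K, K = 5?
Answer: -38880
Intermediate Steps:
E(R, O) = -3*R
b = 360 (b = ((6*4)*3)*5 = (24*3)*5 = 72*5 = 360)
U(v) = 360/v
(E(g, -1)*U(2 - 3))*12 = ((-3*(-3))*(360/(2 - 3)))*12 = (9*(360/(-1)))*12 = (9*(360*(-1)))*12 = (9*(-360))*12 = -3240*12 = -38880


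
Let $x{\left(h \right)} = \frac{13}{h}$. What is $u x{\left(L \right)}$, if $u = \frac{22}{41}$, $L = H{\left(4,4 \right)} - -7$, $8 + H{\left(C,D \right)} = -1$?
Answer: $- \frac{143}{41} \approx -3.4878$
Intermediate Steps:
$H{\left(C,D \right)} = -9$ ($H{\left(C,D \right)} = -8 - 1 = -9$)
$L = -2$ ($L = -9 - -7 = -9 + 7 = -2$)
$u = \frac{22}{41}$ ($u = 22 \cdot \frac{1}{41} = \frac{22}{41} \approx 0.53658$)
$u x{\left(L \right)} = \frac{22 \frac{13}{-2}}{41} = \frac{22 \cdot 13 \left(- \frac{1}{2}\right)}{41} = \frac{22}{41} \left(- \frac{13}{2}\right) = - \frac{143}{41}$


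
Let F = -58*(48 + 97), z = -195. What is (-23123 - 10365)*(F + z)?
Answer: 288164240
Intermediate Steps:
F = -8410 (F = -58*145 = -8410)
(-23123 - 10365)*(F + z) = (-23123 - 10365)*(-8410 - 195) = -33488*(-8605) = 288164240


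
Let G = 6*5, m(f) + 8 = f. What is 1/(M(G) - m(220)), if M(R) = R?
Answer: -1/182 ≈ -0.0054945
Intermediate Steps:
m(f) = -8 + f
G = 30
1/(M(G) - m(220)) = 1/(30 - (-8 + 220)) = 1/(30 - 1*212) = 1/(30 - 212) = 1/(-182) = -1/182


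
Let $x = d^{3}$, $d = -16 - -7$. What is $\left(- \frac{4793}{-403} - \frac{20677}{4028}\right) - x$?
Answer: $\frac{1194347409}{1623284} \approx 735.76$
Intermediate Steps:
$d = -9$ ($d = -16 + 7 = -9$)
$x = -729$ ($x = \left(-9\right)^{3} = -729$)
$\left(- \frac{4793}{-403} - \frac{20677}{4028}\right) - x = \left(- \frac{4793}{-403} - \frac{20677}{4028}\right) - -729 = \left(\left(-4793\right) \left(- \frac{1}{403}\right) - \frac{20677}{4028}\right) + 729 = \left(\frac{4793}{403} - \frac{20677}{4028}\right) + 729 = \frac{10973373}{1623284} + 729 = \frac{1194347409}{1623284}$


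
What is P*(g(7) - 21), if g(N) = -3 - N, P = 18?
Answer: -558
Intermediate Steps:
P*(g(7) - 21) = 18*((-3 - 1*7) - 21) = 18*((-3 - 7) - 21) = 18*(-10 - 21) = 18*(-31) = -558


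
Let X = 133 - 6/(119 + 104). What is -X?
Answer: -29653/223 ≈ -132.97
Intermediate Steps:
X = 29653/223 (X = 133 - 6/223 = 29653/223 ≈ 132.97)
-X = -1*29653/223 = -29653/223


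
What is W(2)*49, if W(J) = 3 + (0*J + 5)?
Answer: 392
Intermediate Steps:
W(J) = 8 (W(J) = 3 + (0 + 5) = 3 + 5 = 8)
W(2)*49 = 8*49 = 392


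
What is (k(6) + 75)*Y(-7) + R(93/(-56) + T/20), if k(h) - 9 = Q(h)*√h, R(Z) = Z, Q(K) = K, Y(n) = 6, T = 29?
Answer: 141061/280 + 36*√6 ≈ 591.97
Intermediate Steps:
k(h) = 9 + h^(3/2) (k(h) = 9 + h*√h = 9 + h^(3/2))
(k(6) + 75)*Y(-7) + R(93/(-56) + T/20) = ((9 + 6^(3/2)) + 75)*6 + (93/(-56) + 29/20) = ((9 + 6*√6) + 75)*6 + (93*(-1/56) + 29*(1/20)) = (84 + 6*√6)*6 + (-93/56 + 29/20) = (504 + 36*√6) - 59/280 = 141061/280 + 36*√6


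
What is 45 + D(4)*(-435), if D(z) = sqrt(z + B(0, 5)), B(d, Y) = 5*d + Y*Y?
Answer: 45 - 435*sqrt(29) ≈ -2297.5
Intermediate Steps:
B(d, Y) = Y**2 + 5*d (B(d, Y) = 5*d + Y**2 = Y**2 + 5*d)
D(z) = sqrt(25 + z) (D(z) = sqrt(z + (5**2 + 5*0)) = sqrt(z + (25 + 0)) = sqrt(z + 25) = sqrt(25 + z))
45 + D(4)*(-435) = 45 + sqrt(25 + 4)*(-435) = 45 + sqrt(29)*(-435) = 45 - 435*sqrt(29)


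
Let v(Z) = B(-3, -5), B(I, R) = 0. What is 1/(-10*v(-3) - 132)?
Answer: -1/132 ≈ -0.0075758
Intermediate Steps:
v(Z) = 0
1/(-10*v(-3) - 132) = 1/(-10*0 - 132) = 1/(0 - 132) = 1/(-132) = -1/132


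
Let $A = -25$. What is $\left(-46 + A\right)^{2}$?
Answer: $5041$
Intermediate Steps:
$\left(-46 + A\right)^{2} = \left(-46 - 25\right)^{2} = \left(-71\right)^{2} = 5041$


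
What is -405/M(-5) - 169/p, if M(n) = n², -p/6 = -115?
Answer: -11347/690 ≈ -16.445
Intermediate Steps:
p = 690 (p = -6*(-115) = 690)
-405/M(-5) - 169/p = -405/((-5)²) - 169/690 = -405/25 - 169*1/690 = -405*1/25 - 169/690 = -81/5 - 169/690 = -11347/690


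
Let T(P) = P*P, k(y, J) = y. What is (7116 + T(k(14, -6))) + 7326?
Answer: 14638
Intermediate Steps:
T(P) = P**2
(7116 + T(k(14, -6))) + 7326 = (7116 + 14**2) + 7326 = (7116 + 196) + 7326 = 7312 + 7326 = 14638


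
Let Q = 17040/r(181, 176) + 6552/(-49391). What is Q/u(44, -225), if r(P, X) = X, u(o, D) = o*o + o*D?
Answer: -52529343/4326849164 ≈ -0.012140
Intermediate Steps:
u(o, D) = o² + D*o
Q = 52529343/543301 (Q = 17040/176 + 6552/(-49391) = 17040*(1/176) + 6552*(-1/49391) = 1065/11 - 6552/49391 = 52529343/543301 ≈ 96.686)
Q/u(44, -225) = 52529343/(543301*((44*(-225 + 44)))) = 52529343/(543301*((44*(-181)))) = (52529343/543301)/(-7964) = (52529343/543301)*(-1/7964) = -52529343/4326849164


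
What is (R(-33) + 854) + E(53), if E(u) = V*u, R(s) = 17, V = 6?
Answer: 1189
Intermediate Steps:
E(u) = 6*u
(R(-33) + 854) + E(53) = (17 + 854) + 6*53 = 871 + 318 = 1189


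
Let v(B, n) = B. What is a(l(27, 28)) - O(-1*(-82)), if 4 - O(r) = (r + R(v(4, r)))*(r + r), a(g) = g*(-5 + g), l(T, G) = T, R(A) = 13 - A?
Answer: 15514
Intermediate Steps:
O(r) = 4 - 2*r*(9 + r) (O(r) = 4 - (r + (13 - 1*4))*(r + r) = 4 - (r + (13 - 4))*2*r = 4 - (r + 9)*2*r = 4 - (9 + r)*2*r = 4 - 2*r*(9 + r))
a(l(27, 28)) - O(-1*(-82)) = 27*(-5 + 27) - (4 - (-18)*(-82) - 2*(-1*(-82))²) = 27*22 - (4 - 18*82 - 2*82²) = 594 - (4 - 1476 - 2*6724) = 594 - (4 - 1476 - 13448) = 594 - 1*(-14920) = 594 + 14920 = 15514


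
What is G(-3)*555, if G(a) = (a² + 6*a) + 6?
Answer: -1665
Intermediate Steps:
G(a) = 6 + a² + 6*a
G(-3)*555 = (6 + (-3)² + 6*(-3))*555 = (6 + 9 - 18)*555 = -3*555 = -1665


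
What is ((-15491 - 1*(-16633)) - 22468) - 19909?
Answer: -41235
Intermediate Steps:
((-15491 - 1*(-16633)) - 22468) - 19909 = ((-15491 + 16633) - 22468) - 19909 = (1142 - 22468) - 19909 = -21326 - 19909 = -41235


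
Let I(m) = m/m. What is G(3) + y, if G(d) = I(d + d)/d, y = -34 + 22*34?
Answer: 2143/3 ≈ 714.33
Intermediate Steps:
I(m) = 1
y = 714 (y = -34 + 748 = 714)
G(d) = 1/d
G(3) + y = 1/3 + 714 = ⅓ + 714 = 2143/3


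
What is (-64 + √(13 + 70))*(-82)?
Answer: 5248 - 82*√83 ≈ 4500.9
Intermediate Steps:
(-64 + √(13 + 70))*(-82) = (-64 + √83)*(-82) = 5248 - 82*√83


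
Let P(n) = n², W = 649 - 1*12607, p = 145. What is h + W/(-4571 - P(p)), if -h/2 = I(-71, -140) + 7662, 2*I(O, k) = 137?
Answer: -65954633/4266 ≈ -15461.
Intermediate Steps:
I(O, k) = 137/2 (I(O, k) = (½)*137 = 137/2)
W = -11958 (W = 649 - 12607 = -11958)
h = -15461 (h = -2*(137/2 + 7662) = -2*15461/2 = -15461)
h + W/(-4571 - P(p)) = -15461 - 11958/(-4571 - 1*145²) = -15461 - 11958/(-4571 - 1*21025) = -15461 - 11958/(-4571 - 21025) = -15461 - 11958/(-25596) = -15461 - 11958*(-1/25596) = -15461 + 1993/4266 = -65954633/4266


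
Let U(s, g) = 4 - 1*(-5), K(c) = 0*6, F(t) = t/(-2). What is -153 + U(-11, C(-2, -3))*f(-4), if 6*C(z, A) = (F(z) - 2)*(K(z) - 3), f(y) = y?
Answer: -189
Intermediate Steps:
F(t) = -t/2 (F(t) = t*(-1/2) = -t/2)
K(c) = 0
C(z, A) = 1 + z/4 (C(z, A) = ((-z/2 - 2)*(0 - 3))/6 = ((-2 - z/2)*(-3))/6 = (6 + 3*z/2)/6 = 1 + z/4)
U(s, g) = 9 (U(s, g) = 4 + 5 = 9)
-153 + U(-11, C(-2, -3))*f(-4) = -153 + 9*(-4) = -153 - 36 = -189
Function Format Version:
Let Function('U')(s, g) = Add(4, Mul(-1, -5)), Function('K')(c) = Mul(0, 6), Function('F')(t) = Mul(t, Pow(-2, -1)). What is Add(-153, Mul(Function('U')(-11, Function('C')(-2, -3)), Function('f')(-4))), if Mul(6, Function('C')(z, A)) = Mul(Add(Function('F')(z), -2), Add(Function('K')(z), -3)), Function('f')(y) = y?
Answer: -189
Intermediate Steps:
Function('F')(t) = Mul(Rational(-1, 2), t) (Function('F')(t) = Mul(t, Rational(-1, 2)) = Mul(Rational(-1, 2), t))
Function('K')(c) = 0
Function('C')(z, A) = Add(1, Mul(Rational(1, 4), z)) (Function('C')(z, A) = Mul(Rational(1, 6), Mul(Add(Mul(Rational(-1, 2), z), -2), Add(0, -3))) = Mul(Rational(1, 6), Mul(Add(-2, Mul(Rational(-1, 2), z)), -3)) = Mul(Rational(1, 6), Add(6, Mul(Rational(3, 2), z))) = Add(1, Mul(Rational(1, 4), z)))
Function('U')(s, g) = 9 (Function('U')(s, g) = Add(4, 5) = 9)
Add(-153, Mul(Function('U')(-11, Function('C')(-2, -3)), Function('f')(-4))) = Add(-153, Mul(9, -4)) = Add(-153, -36) = -189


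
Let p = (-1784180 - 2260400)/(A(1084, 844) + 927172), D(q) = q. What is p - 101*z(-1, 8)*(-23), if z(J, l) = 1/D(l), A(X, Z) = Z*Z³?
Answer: 294686191898331/1014847008136 ≈ 290.38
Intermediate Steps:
A(X, Z) = Z⁴
z(J, l) = 1/l
p = -1011145/126855876017 (p = (-1784180 - 2260400)/(844⁴ + 927172) = -4044580/(507422576896 + 927172) = -4044580/507423504068 = -4044580*1/507423504068 = -1011145/126855876017 ≈ -7.9708e-6)
p - 101*z(-1, 8)*(-23) = -1011145/126855876017 - 101/8*(-23) = -1011145/126855876017 - 101*(⅛)*(-23) = -1011145/126855876017 - 101*(-23)/8 = -1011145/126855876017 - 1*(-2323/8) = -1011145/126855876017 + 2323/8 = 294686191898331/1014847008136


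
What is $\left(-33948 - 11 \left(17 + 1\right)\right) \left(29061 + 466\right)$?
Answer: $-1008228942$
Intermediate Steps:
$\left(-33948 - 11 \left(17 + 1\right)\right) \left(29061 + 466\right) = \left(-33948 - 198\right) 29527 = \left(-34146\right) 29527 = -1008228942$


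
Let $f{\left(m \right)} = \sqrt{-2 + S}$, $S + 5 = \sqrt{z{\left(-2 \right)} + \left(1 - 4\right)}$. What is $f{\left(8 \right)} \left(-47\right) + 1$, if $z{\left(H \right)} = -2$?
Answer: $1 - 47 \sqrt{-7 + i \sqrt{5}} \approx -18.618 - 125.89 i$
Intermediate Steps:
$S = -5 + i \sqrt{5}$ ($S = -5 + \sqrt{-2 + \left(1 - 4\right)} = -5 + \sqrt{-2 - 3} = -5 + \sqrt{-5} = -5 + i \sqrt{5} \approx -5.0 + 2.2361 i$)
$f{\left(m \right)} = \sqrt{-7 + i \sqrt{5}}$ ($f{\left(m \right)} = \sqrt{-2 - \left(5 - i \sqrt{5}\right)} = \sqrt{-7 + i \sqrt{5}}$)
$f{\left(8 \right)} \left(-47\right) + 1 = \sqrt{-7 + i \sqrt{5}} \left(-47\right) + 1 = - 47 \sqrt{-7 + i \sqrt{5}} + 1 = 1 - 47 \sqrt{-7 + i \sqrt{5}}$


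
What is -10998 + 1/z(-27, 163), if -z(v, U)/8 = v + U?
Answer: -11965825/1088 ≈ -10998.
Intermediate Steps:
z(v, U) = -8*U - 8*v (z(v, U) = -8*(v + U) = -8*(U + v) = -8*U - 8*v)
-10998 + 1/z(-27, 163) = -10998 + 1/(-8*163 - 8*(-27)) = -10998 + 1/(-1304 + 216) = -10998 + 1/(-1088) = -10998 - 1/1088 = -11965825/1088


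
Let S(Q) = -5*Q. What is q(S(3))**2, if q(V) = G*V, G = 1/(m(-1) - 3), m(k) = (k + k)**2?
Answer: 225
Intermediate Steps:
m(k) = 4*k**2 (m(k) = (2*k)**2 = 4*k**2)
G = 1 (G = 1/(4*(-1)**2 - 3) = 1/(4*1 - 3) = 1/(4 - 3) = 1/1 = 1)
q(V) = V (q(V) = 1*V = V)
q(S(3))**2 = (-5*3)**2 = (-15)**2 = 225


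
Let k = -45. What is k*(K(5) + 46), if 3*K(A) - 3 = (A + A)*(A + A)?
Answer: -3615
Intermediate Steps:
K(A) = 1 + 4*A²/3 (K(A) = 1 + ((A + A)*(A + A))/3 = 1 + ((2*A)*(2*A))/3 = 1 + (4*A²)/3 = 1 + 4*A²/3)
k*(K(5) + 46) = -45*((1 + (4/3)*5²) + 46) = -45*((1 + (4/3)*25) + 46) = -45*((1 + 100/3) + 46) = -45*(103/3 + 46) = -45*241/3 = -3615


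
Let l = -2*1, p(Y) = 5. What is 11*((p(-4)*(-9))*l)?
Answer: 990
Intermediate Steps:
l = -2
11*((p(-4)*(-9))*l) = 11*((5*(-9))*(-2)) = 11*(-45*(-2)) = 11*90 = 990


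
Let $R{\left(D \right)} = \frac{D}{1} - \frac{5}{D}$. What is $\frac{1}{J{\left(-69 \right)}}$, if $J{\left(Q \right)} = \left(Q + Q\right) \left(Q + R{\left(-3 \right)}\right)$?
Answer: $\frac{1}{9706} \approx 0.00010303$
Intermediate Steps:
$R{\left(D \right)} = D - \frac{5}{D}$ ($R{\left(D \right)} = D 1 - \frac{5}{D} = D - \frac{5}{D}$)
$J{\left(Q \right)} = 2 Q \left(- \frac{4}{3} + Q\right)$ ($J{\left(Q \right)} = \left(Q + Q\right) \left(Q - \left(3 + \frac{5}{-3}\right)\right) = 2 Q \left(Q - \frac{4}{3}\right) = 2 Q \left(- \frac{4}{3} + Q\right)$)
$\frac{1}{J{\left(-69 \right)}} = \frac{1}{\frac{2}{3} \left(-69\right) \left(-4 + 3 \left(-69\right)\right)} = \frac{1}{\frac{2}{3} \left(-69\right) \left(-4 - 207\right)} = \frac{1}{\frac{2}{3} \left(-69\right) \left(-211\right)} = \frac{1}{9706}$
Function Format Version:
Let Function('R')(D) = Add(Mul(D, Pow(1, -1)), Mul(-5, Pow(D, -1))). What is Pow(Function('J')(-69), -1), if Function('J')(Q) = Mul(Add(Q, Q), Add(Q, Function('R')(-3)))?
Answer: Rational(1, 9706) ≈ 0.00010303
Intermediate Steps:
Function('R')(D) = Add(D, Mul(-5, Pow(D, -1))) (Function('R')(D) = Add(Mul(D, 1), Mul(-5, Pow(D, -1))) = Add(D, Mul(-5, Pow(D, -1))))
Function('J')(Q) = Mul(2, Q, Add(Rational(-4, 3), Q)) (Function('J')(Q) = Mul(Add(Q, Q), Add(Q, Add(-3, Mul(-5, Pow(-3, -1))))) = Mul(Mul(2, Q), Add(Q, Add(-3, Mul(-5, Rational(-1, 3))))) = Mul(Mul(2, Q), Add(Q, Add(-3, Rational(5, 3)))) = Mul(Mul(2, Q), Add(Q, Rational(-4, 3))) = Mul(Mul(2, Q), Add(Rational(-4, 3), Q)) = Mul(2, Q, Add(Rational(-4, 3), Q)))
Pow(Function('J')(-69), -1) = Pow(Mul(Rational(2, 3), -69, Add(-4, Mul(3, -69))), -1) = Pow(Mul(Rational(2, 3), -69, Add(-4, -207)), -1) = Pow(Mul(Rational(2, 3), -69, -211), -1) = Pow(9706, -1) = Rational(1, 9706)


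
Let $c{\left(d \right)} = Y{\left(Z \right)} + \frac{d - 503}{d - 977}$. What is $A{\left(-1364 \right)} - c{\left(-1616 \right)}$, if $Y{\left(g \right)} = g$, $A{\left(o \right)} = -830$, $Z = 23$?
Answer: $- \frac{2213948}{2593} \approx -853.82$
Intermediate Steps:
$c{\left(d \right)} = 23 + \frac{-503 + d}{-977 + d}$ ($c{\left(d \right)} = 23 + \frac{d - 503}{d - 977} = 23 + \frac{-503 + d}{-977 + d}$)
$A{\left(-1364 \right)} - c{\left(-1616 \right)} = -830 - \frac{6 \left(-3829 + 4 \left(-1616\right)\right)}{-977 - 1616} = -830 - \frac{6 \left(-3829 - 6464\right)}{-2593} = -830 - 6 \left(- \frac{1}{2593}\right) \left(-10293\right) = -830 - \frac{61758}{2593} = - \frac{2213948}{2593}$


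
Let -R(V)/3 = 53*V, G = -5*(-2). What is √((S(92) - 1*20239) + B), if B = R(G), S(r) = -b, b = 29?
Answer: I*√21858 ≈ 147.84*I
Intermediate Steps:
S(r) = -29 (S(r) = -1*29 = -29)
G = 10
R(V) = -159*V
B = -1590 (B = -159*10 = -1590)
√((S(92) - 1*20239) + B) = √((-29 - 1*20239) - 1590) = √((-29 - 20239) - 1590) = √(-20268 - 1590) = √(-21858) = I*√21858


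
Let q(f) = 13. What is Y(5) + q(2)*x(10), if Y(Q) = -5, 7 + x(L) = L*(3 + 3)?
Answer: 684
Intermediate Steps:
x(L) = -7 + 6*L (x(L) = -7 + L*(3 + 3) = -7 + L*6 = -7 + 6*L)
Y(5) + q(2)*x(10) = -5 + 13*(-7 + 6*10) = -5 + 13*(-7 + 60) = -5 + 13*53 = -5 + 689 = 684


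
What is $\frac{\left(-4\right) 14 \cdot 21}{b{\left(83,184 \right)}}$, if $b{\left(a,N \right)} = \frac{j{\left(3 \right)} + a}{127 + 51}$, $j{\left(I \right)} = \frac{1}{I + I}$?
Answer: $- \frac{1255968}{499} \approx -2517.0$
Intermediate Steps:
$j{\left(I \right)} = \frac{1}{2 I}$
$b{\left(a,N \right)} = \frac{1}{1068} + \frac{a}{178}$ ($b{\left(a,N \right)} = \frac{\frac{1}{2 \cdot 3} + a}{127 + 51} = \frac{\frac{1}{2} \cdot \frac{1}{3} + a}{178} = \left(\frac{1}{6} + a\right) \frac{1}{178} = \frac{1}{1068} + \frac{a}{178}$)
$\frac{\left(-4\right) 14 \cdot 21}{b{\left(83,184 \right)}} = \frac{\left(-4\right) 14 \cdot 21}{\frac{1}{1068} + \frac{1}{178} \cdot 83} = \frac{\left(-56\right) 21}{\frac{1}{1068} + \frac{83}{178}} = - \frac{1176}{\frac{499}{1068}} = \left(-1176\right) \frac{1068}{499} = - \frac{1255968}{499}$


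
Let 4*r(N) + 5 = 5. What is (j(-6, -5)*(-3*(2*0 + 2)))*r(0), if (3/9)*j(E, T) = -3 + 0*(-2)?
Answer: 0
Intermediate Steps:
r(N) = 0 (r(N) = -5/4 + (1/4)*5 = -5/4 + 5/4 = 0)
j(E, T) = -9 (j(E, T) = 3*(-3 + 0*(-2)) = 3*(-3 + 0) = 3*(-3) = -9)
(j(-6, -5)*(-3*(2*0 + 2)))*r(0) = -(-27)*(2*0 + 2)*0 = -(-27)*(0 + 2)*0 = -(-27)*2*0 = -9*(-6)*0 = 54*0 = 0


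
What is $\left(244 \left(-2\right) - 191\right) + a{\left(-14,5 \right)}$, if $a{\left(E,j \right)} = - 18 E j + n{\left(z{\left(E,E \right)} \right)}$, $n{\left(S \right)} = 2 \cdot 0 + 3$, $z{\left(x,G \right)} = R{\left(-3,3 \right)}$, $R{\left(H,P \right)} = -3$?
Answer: $584$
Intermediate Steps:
$z{\left(x,G \right)} = -3$
$n{\left(S \right)} = 3$ ($n{\left(S \right)} = 0 + 3 = 3$)
$a{\left(E,j \right)} = 3 - 18 E j$ ($a{\left(E,j \right)} = - 18 E j + 3 = 3 - 18 E j$)
$\left(244 \left(-2\right) - 191\right) + a{\left(-14,5 \right)} = \left(244 \left(-2\right) - 191\right) - \left(-3 - 1260\right) = \left(-488 - 191\right) + \left(3 + 1260\right) = -679 + 1263 = 584$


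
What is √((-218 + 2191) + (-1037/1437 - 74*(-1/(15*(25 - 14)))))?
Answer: √12322699820310/79035 ≈ 44.415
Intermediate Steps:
√((-218 + 2191) + (-1037/1437 - 74*(-1/(15*(25 - 14))))) = √(1973 + (-1037*1/1437 - 74/(11*(-15)))) = √(1973 + (-1037/1437 - 74/(-165))) = √(1973 + (-1037/1437 - 74*(-1/165))) = √(1973 + (-1037/1437 + 74/165)) = √(1973 - 21589/79035) = √(155914466/79035) = √12322699820310/79035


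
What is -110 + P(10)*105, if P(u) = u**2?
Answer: 10390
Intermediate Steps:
-110 + P(10)*105 = -110 + 10**2*105 = -110 + 100*105 = -110 + 10500 = 10390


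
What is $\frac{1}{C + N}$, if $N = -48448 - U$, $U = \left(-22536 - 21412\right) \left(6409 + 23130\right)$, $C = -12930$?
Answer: $\frac{1}{1298118594} \approx 7.7035 \cdot 10^{-10}$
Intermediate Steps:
$U = -1298179972$ ($U = \left(-43948\right) 29539 = -1298179972$)
$N = 1298131524$ ($N = -48448 - -1298179972 = -48448 + 1298179972 = 1298131524$)
$\frac{1}{C + N} = \frac{1}{-12930 + 1298131524} = \frac{1}{1298118594}$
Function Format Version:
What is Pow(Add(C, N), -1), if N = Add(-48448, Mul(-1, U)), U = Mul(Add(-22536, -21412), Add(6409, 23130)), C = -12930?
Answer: Rational(1, 1298118594) ≈ 7.7035e-10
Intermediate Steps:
U = -1298179972 (U = Mul(-43948, 29539) = -1298179972)
N = 1298131524 (N = Add(-48448, Mul(-1, -1298179972)) = Add(-48448, 1298179972) = 1298131524)
Pow(Add(C, N), -1) = Pow(Add(-12930, 1298131524), -1) = Pow(1298118594, -1) = Rational(1, 1298118594)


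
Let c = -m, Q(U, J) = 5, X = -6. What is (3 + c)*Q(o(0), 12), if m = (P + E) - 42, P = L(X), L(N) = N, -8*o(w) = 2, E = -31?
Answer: 410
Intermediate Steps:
o(w) = -1/4 (o(w) = -1/8*2 = -1/4)
P = -6
m = -79 (m = (-6 - 31) - 42 = -37 - 42 = -79)
c = 79 (c = -1*(-79) = 79)
(3 + c)*Q(o(0), 12) = (3 + 79)*5 = 82*5 = 410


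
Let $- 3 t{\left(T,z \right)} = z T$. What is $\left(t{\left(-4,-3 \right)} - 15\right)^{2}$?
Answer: $361$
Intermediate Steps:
$t{\left(T,z \right)} = - \frac{T z}{3}$ ($t{\left(T,z \right)} = - \frac{z T}{3} = - \frac{T z}{3}$)
$\left(t{\left(-4,-3 \right)} - 15\right)^{2} = \left(\left(- \frac{1}{3}\right) \left(-4\right) \left(-3\right) - 15\right)^{2} = \left(-4 - 15\right)^{2} = \left(-19\right)^{2} = 361$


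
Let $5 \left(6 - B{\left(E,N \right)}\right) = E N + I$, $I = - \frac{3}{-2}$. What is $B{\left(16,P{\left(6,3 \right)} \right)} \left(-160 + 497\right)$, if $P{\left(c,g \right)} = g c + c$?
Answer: $- \frac{239607}{10} \approx -23961.0$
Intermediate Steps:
$P{\left(c,g \right)} = c + c g$ ($P{\left(c,g \right)} = c g + c = c + c g$)
$I = \frac{3}{2}$ ($I = \left(-3\right) \left(- \frac{1}{2}\right) = \frac{3}{2} \approx 1.5$)
$B{\left(E,N \right)} = \frac{57}{10} - \frac{E N}{5}$ ($B{\left(E,N \right)} = 6 - \frac{E N + \frac{3}{2}}{5} = 6 - \frac{\frac{3}{2} + E N}{5} = 6 - \left(\frac{3}{10} + \frac{E N}{5}\right) = \frac{57}{10} - \frac{E N}{5}$)
$B{\left(16,P{\left(6,3 \right)} \right)} \left(-160 + 497\right) = \left(\frac{57}{10} - \frac{16 \cdot 6 \left(1 + 3\right)}{5}\right) \left(-160 + 497\right) = \left(\frac{57}{10} - \frac{16 \cdot 6 \cdot 4}{5}\right) 337 = \left(\frac{57}{10} - \frac{16}{5} \cdot 24\right) 337 = \left(\frac{57}{10} - \frac{384}{5}\right) 337 = \left(- \frac{711}{10}\right) 337 = - \frac{239607}{10}$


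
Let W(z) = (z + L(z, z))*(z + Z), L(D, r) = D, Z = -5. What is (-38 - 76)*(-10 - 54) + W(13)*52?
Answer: 18112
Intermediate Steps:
W(z) = 2*z*(-5 + z) (W(z) = (z + z)*(z - 5) = (2*z)*(-5 + z) = 2*z*(-5 + z))
(-38 - 76)*(-10 - 54) + W(13)*52 = (-38 - 76)*(-10 - 54) + (2*13*(-5 + 13))*52 = -114*(-64) + (2*13*8)*52 = 7296 + 208*52 = 7296 + 10816 = 18112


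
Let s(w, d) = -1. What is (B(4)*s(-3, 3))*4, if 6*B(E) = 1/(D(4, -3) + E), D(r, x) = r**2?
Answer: -1/30 ≈ -0.033333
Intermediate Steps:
B(E) = 1/(6*(16 + E)) (B(E) = 1/(6*(4**2 + E)) = 1/(6*(16 + E)))
(B(4)*s(-3, 3))*4 = ((1/(6*(16 + 4)))*(-1))*4 = (((1/6)/20)*(-1))*4 = (((1/6)*(1/20))*(-1))*4 = ((1/120)*(-1))*4 = -1/120*4 = -1/30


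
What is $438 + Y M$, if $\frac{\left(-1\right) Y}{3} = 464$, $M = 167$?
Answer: $-232026$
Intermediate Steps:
$Y = -1392$ ($Y = \left(-3\right) 464 = -1392$)
$438 + Y M = 438 - 232464 = -232026$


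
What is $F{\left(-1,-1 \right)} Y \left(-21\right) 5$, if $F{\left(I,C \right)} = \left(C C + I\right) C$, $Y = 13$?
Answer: $0$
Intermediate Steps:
$F{\left(I,C \right)} = C \left(I + C^{2}\right)$ ($F{\left(I,C \right)} = \left(C^{2} + I\right) C = \left(I + C^{2}\right) C = C \left(I + C^{2}\right)$)
$F{\left(-1,-1 \right)} Y \left(-21\right) 5 = - (-1 + \left(-1\right)^{2}) 13 \left(-21\right) 5 = - (-1 + 1) 13 \left(-21\right) 5 = \left(-1\right) 0 \cdot 13 \left(-21\right) 5 = 0 \cdot 13 \left(-21\right) 5 = 0 \left(-21\right) 5 = 0 \cdot 5 = 0$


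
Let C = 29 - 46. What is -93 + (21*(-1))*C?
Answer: 264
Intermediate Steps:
C = -17
-93 + (21*(-1))*C = -93 + (21*(-1))*(-17) = -93 - 21*(-17) = -93 + 357 = 264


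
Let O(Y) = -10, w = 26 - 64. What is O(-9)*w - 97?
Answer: 283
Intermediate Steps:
w = -38
O(-9)*w - 97 = -10*(-38) - 97 = 380 - 97 = 283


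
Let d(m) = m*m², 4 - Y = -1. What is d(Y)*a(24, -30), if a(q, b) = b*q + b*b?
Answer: 22500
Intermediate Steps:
a(q, b) = b² + b*q (a(q, b) = b*q + b² = b² + b*q)
Y = 5 (Y = 4 - 1*(-1) = 4 + 1 = 5)
d(m) = m³
d(Y)*a(24, -30) = 5³*(-30*(-30 + 24)) = 125*(-30*(-6)) = 125*180 = 22500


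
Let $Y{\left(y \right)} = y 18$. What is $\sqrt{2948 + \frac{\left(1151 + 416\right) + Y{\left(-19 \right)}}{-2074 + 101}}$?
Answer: $\frac{3 \sqrt{1274816463}}{1973} \approx 54.29$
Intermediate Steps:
$Y{\left(y \right)} = 18 y$
$\sqrt{2948 + \frac{\left(1151 + 416\right) + Y{\left(-19 \right)}}{-2074 + 101}} = \sqrt{2948 + \frac{\left(1151 + 416\right) + 18 \left(-19\right)}{-2074 + 101}} = \sqrt{2948 + \frac{1567 - 342}{-1973}} = \sqrt{2948 + 1225 \left(- \frac{1}{1973}\right)} = \sqrt{2948 - \frac{1225}{1973}} = \sqrt{\frac{5815179}{1973}} = \frac{3 \sqrt{1274816463}}{1973}$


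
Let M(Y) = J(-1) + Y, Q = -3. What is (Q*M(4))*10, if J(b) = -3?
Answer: -30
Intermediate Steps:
M(Y) = -3 + Y
(Q*M(4))*10 = -3*(-3 + 4)*10 = -3*1*10 = -3*10 = -30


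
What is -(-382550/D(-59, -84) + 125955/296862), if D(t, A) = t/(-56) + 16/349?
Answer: 739834339037105/2126224598 ≈ 3.4796e+5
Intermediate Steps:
D(t, A) = 16/349 - t/56 (D(t, A) = t*(-1/56) + 16*(1/349) = -t/56 + 16/349 = 16/349 - t/56)
-(-382550/D(-59, -84) + 125955/296862) = -(-382550/(16/349 - 1/56*(-59)) + 125955/296862) = -(-382550/(16/349 + 59/56) + 125955*(1/296862)) = -(-382550/21487/19544 + 41985/98954) = -(-382550*19544/21487 + 41985/98954) = -(-7476557200/21487 + 41985/98954) = -1*(-739834339037105/2126224598) = 739834339037105/2126224598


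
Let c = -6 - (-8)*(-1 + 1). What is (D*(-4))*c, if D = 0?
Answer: 0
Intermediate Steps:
c = -6 (c = -6 - (-8)*0 = -6 - 4*0 = -6 + 0 = -6)
(D*(-4))*c = (0*(-4))*(-6) = 0*(-6) = 0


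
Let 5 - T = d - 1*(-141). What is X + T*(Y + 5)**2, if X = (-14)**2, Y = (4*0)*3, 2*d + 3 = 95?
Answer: -4354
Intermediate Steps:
d = 46 (d = -3/2 + (1/2)*95 = -3/2 + 95/2 = 46)
Y = 0 (Y = 0*3 = 0)
X = 196
T = -182 (T = 5 - (46 - 1*(-141)) = 5 - (46 + 141) = 5 - 1*187 = 5 - 187 = -182)
X + T*(Y + 5)**2 = 196 - 182*(0 + 5)**2 = 196 - 182*5**2 = 196 - 182*25 = 196 - 4550 = -4354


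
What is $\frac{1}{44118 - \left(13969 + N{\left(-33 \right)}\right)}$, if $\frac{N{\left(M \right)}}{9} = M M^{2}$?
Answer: $\frac{1}{353582} \approx 2.8282 \cdot 10^{-6}$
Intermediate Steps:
$N{\left(M \right)} = 9 M^{3}$ ($N{\left(M \right)} = 9 M M^{2} = 9 M^{3}$)
$\frac{1}{44118 - \left(13969 + N{\left(-33 \right)}\right)} = \frac{1}{44118 - \left(13969 + 9 \left(-33\right)^{3}\right)} = \frac{1}{44118 - \left(13969 + 9 \left(-35937\right)\right)} = \frac{1}{44118 - -309464} = \frac{1}{44118 + \left(-13969 + 323433\right)} = \frac{1}{44118 + 309464} = \frac{1}{353582}$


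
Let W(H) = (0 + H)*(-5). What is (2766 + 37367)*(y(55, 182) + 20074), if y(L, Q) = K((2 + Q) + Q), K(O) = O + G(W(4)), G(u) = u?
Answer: 819515860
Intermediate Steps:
W(H) = -5*H (W(H) = H*(-5) = -5*H)
K(O) = -20 + O (K(O) = O - 5*4 = O - 20 = -20 + O)
y(L, Q) = -18 + 2*Q (y(L, Q) = -20 + ((2 + Q) + Q) = -20 + (2 + 2*Q) = -18 + 2*Q)
(2766 + 37367)*(y(55, 182) + 20074) = (2766 + 37367)*((-18 + 2*182) + 20074) = 40133*((-18 + 364) + 20074) = 40133*(346 + 20074) = 40133*20420 = 819515860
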